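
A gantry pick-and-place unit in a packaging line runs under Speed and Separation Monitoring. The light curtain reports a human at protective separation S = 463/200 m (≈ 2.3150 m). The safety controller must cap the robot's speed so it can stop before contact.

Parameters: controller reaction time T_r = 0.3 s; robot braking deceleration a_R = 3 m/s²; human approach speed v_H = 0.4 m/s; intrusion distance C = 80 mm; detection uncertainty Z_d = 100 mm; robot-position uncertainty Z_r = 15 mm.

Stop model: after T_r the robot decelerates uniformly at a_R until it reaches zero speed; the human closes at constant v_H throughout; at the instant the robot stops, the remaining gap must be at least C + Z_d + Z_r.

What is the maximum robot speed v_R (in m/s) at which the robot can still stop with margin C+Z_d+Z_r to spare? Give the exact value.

at the boundary: (1/6)·v² + (13/30)·v + (-2) = 0
  disc = (13/30)² − 4·(1/6)·(-2) = 1369/900 ; √disc = 37/30
  v_R = (−(13/30) + 37/30) / (2·(1/6)) = 12/5 m/s
check:
braking lasts T_s = (12/5)/3 = 0.8000 s
reaction-phase robot travel = 2.4000·0.3000 = 0.7200 m
robot under decel: 2.4000²/(2·3.0000) = 0.9600 m
person approaches 0.4000·(0.3000+0.8000) = 0.4400 m
residual clearance needed = 0.0800+0.1000+0.0150 = 0.1950 m
sum ≈ 0.7200+0.9600+0.4400+0.1950 ≈ 2.3150 m = S ✓

v_R_max = 12/5 m/s = 2.4000 m/s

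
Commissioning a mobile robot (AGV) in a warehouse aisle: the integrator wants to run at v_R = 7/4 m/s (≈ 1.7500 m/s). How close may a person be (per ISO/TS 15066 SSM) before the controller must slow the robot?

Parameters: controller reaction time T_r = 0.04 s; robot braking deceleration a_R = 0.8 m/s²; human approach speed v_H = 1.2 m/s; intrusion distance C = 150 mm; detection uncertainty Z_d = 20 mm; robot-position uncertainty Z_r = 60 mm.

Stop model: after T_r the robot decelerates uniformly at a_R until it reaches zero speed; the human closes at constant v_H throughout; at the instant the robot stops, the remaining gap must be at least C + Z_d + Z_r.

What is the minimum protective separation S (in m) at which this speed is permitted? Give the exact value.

T_s = v_R/a_R = (7/4)/(4/5) = 2.1875 s
reaction-phase robot travel = 1.7500·0.0400 = 0.0700 m
braking distance = 1.7500²/(2·0.8000) = 1.9141 m
human closes 1.2000·2.2275 = 2.6730 m
residual clearance needed = 0.1500+0.0200+0.0600 = 0.2300 m
S_min ≈ 0.0700+1.9141+2.6730+0.2300  ⇒  S_min = 78193/16000 m

S_min = 78193/16000 m = 4.8871 m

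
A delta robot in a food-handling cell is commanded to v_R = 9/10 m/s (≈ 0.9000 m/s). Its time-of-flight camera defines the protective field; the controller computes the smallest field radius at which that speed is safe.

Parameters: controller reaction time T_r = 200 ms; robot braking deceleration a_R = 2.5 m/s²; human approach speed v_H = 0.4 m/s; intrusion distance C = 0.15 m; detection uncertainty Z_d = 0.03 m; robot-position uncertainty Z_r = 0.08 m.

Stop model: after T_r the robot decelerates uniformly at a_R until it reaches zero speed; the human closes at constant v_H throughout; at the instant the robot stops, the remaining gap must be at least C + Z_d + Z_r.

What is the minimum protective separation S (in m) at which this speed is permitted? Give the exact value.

S_min = 413/500 m = 0.8260 m

braking lasts T_s = (9/10)/(5/2) = 0.3600 s
robot in T_r: 0.9000·0.2000 = 0.1800 m
braking distance = 0.9000²/(2·2.5000) = 0.1620 m
human over T_r+T_s: 0.4000·(0.2000+0.3600) = 0.2240 m
margins: 0.1500+0.0300+0.0800 = 0.2600 m
S_min ≈ 0.1800+0.1620+0.2240+0.2600  ⇒  S_min = 413/500 m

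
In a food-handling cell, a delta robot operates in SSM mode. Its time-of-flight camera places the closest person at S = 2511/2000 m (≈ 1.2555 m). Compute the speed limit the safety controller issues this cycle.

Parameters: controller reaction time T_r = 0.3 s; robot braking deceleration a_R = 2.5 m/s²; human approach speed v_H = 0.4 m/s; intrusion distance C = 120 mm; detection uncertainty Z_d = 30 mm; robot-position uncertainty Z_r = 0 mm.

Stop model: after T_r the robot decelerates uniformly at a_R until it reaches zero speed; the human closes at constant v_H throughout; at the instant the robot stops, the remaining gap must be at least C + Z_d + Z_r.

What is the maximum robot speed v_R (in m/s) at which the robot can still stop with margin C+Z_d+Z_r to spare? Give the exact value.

collect terms ⇒ (1/5)·v_R² + (23/50)·v_R + (-1971/2000) = 0
  disc = (23/50)² − 4·(1/5)·(-1971/2000) = 1 ; √disc = 1
  v_R = (−(23/50) + 1) / (2·(1/5)) = 27/20 m/s
check:
T_s = v_R/a_R = (27/20)/(5/2) = 0.5400 s
reaction-phase robot travel = 1.3500·0.3000 = 0.4050 m
robot under decel: 1.3500²/(2·2.5000) = 0.3645 m
person approaches 0.4000·(0.3000+0.5400) = 0.3360 m
C+Z_d+Z_r = 0.1200+0.0300+0.0000 = 0.1500 m
sum ≈ 0.4050+0.3645+0.3360+0.1500 ≈ 1.2555 m = S ✓

v_R_max = 27/20 m/s = 1.3500 m/s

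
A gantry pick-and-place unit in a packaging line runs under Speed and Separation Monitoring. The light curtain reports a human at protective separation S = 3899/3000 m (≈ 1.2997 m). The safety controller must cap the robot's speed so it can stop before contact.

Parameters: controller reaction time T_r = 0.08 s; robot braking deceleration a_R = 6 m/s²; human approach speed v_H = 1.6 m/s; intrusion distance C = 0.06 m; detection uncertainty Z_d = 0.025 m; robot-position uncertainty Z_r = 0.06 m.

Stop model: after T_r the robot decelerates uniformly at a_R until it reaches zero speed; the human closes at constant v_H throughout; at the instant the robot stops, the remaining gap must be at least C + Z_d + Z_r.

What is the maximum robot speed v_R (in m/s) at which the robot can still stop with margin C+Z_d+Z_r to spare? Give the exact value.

v_R_max = 2 m/s = 2.0000 m/s

collect terms ⇒ (1/12)·v_R² + (26/75)·v_R + (-77/75) = 0
  disc = (26/75)² − 4·(1/12)·(-77/75) = 289/625 ; √disc = 17/25
  v_R = (−(26/75) + 17/25) / (2·(1/12)) = 2 m/s
check:
stop time T_s = 2/6 = 0.3333 s
robot in T_r: 2.0000·0.0800 = 0.1600 m
robot under decel: 2.0000²/(2·6.0000) = 0.3333 m
human over T_r+T_s: 1.6000·(0.0800+0.3333) = 0.6613 m
margins: 0.0600+0.0250+0.0600 = 0.1450 m
sum ≈ 0.1600+0.3333+0.6613+0.1450 ≈ 1.2997 m = S ✓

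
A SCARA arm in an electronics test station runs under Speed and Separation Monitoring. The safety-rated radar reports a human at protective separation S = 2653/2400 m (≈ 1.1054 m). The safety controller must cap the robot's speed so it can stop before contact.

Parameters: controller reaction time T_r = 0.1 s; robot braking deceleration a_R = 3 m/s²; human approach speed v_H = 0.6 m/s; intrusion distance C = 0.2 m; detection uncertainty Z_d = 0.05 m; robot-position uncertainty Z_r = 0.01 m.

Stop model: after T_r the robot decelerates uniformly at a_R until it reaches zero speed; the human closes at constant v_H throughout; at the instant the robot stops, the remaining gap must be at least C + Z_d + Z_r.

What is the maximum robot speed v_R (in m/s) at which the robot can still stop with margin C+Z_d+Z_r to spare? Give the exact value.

collect terms ⇒ (1/6)·v_R² + (3/10)·v_R + (-377/480) = 0
  disc = (3/10)² − 4·(1/6)·(-377/480) = 2209/3600 ; √disc = 47/60
  v_R = (−(3/10) + 47/60) / (2·(1/6)) = 29/20 m/s
check:
braking lasts T_s = (29/20)/3 = 0.4833 s
robot covers v_R·T_r = 1.4500·0.1000 = 0.1450 m before braking
braking distance = 1.4500²/(2·3.0000) = 0.3504 m
human closes 0.6000·0.5833 = 0.3500 m
residual clearance needed = 0.2000+0.0500+0.0100 = 0.2600 m
sum ≈ 0.1450+0.3504+0.3500+0.2600 ≈ 1.1054 m = S ✓

v_R_max = 29/20 m/s = 1.4500 m/s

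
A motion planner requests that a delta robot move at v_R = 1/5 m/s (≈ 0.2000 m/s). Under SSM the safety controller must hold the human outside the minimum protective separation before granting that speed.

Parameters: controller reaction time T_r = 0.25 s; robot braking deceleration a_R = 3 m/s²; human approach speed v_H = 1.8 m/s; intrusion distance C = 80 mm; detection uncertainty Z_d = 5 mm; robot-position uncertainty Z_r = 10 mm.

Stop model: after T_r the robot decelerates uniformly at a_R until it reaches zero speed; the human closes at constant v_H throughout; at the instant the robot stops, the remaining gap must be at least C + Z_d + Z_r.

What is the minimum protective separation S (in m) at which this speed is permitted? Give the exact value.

S_min = 433/600 m = 0.7217 m

braking lasts T_s = (1/5)/3 = 0.0667 s
robot covers v_R·T_r = 0.2000·0.2500 = 0.0500 m before braking
braking distance = 0.2000²/(2·3.0000) = 0.0067 m
person approaches 1.8000·(0.2500+0.0667) = 0.5700 m
C+Z_d+Z_r = 0.0800+0.0050+0.0100 = 0.0950 m
S_min ≈ 0.0500+0.0067+0.5700+0.0950  ⇒  S_min = 433/600 m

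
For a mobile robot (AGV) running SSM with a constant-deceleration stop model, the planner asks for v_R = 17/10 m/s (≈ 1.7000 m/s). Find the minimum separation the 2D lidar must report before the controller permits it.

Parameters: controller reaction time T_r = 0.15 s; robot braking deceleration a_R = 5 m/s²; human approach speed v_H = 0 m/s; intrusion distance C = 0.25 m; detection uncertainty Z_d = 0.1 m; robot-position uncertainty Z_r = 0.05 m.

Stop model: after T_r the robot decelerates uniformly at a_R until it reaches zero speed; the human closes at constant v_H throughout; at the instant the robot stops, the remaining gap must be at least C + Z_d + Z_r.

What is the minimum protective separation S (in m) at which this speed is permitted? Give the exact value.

T_s = v_R/a_R = (17/10)/5 = 0.3400 s
reaction-phase robot travel = 1.7000·0.1500 = 0.2550 m
robot under decel: 1.7000²/(2·5.0000) = 0.2890 m
human over T_r+T_s: 0.0000·(0.1500+0.3400) = 0.0000 m
margins: 0.2500+0.1000+0.0500 = 0.4000 m
S_min ≈ 0.2550+0.2890+0.0000+0.4000  ⇒  S_min = 118/125 m

S_min = 118/125 m = 0.9440 m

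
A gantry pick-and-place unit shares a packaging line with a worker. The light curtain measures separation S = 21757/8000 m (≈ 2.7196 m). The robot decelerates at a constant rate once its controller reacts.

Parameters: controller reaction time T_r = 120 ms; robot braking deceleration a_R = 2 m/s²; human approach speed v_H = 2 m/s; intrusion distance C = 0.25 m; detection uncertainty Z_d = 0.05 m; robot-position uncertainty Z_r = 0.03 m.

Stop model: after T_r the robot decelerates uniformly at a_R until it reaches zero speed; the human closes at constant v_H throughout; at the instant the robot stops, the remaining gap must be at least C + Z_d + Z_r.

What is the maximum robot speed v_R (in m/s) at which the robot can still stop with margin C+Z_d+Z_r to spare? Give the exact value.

v_R_max = 29/20 m/s = 1.4500 m/s

collect terms ⇒ (1/4)·v_R² + (28/25)·v_R + (-17197/8000) = 0
  disc = (28/25)² − 4·(1/4)·(-17197/8000) = 136161/40000 ; √disc = 369/200
  v_R = (−(28/25) + 369/200) / (2·(1/4)) = 29/20 m/s
check:
T_s = v_R/a_R = (29/20)/2 = 0.7250 s
reaction-phase robot travel = 1.4500·0.1200 = 0.1740 m
braking distance = 1.4500²/(2·2.0000) = 0.5256 m
human closes 2.0000·0.8450 = 1.6900 m
residual clearance needed = 0.2500+0.0500+0.0300 = 0.3300 m
sum ≈ 0.1740+0.5256+1.6900+0.3300 ≈ 2.7196 m = S ✓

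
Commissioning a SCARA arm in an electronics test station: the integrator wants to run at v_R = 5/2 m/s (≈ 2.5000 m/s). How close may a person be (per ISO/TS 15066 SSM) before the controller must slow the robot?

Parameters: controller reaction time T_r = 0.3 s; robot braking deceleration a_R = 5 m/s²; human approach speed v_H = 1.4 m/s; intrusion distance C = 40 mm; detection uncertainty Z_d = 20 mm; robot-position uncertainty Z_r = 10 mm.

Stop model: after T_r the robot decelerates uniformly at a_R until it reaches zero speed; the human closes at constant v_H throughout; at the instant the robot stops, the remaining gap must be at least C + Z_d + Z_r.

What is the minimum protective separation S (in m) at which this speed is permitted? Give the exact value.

S_min = 513/200 m = 2.5650 m

braking lasts T_s = (5/2)/5 = 0.5000 s
reaction-phase robot travel = 2.5000·0.3000 = 0.7500 m
braking distance = 2.5000²/(2·5.0000) = 0.6250 m
human closes 1.4000·0.8000 = 1.1200 m
C+Z_d+Z_r = 0.0400+0.0200+0.0100 = 0.0700 m
S_min ≈ 0.7500+0.6250+1.1200+0.0700  ⇒  S_min = 513/200 m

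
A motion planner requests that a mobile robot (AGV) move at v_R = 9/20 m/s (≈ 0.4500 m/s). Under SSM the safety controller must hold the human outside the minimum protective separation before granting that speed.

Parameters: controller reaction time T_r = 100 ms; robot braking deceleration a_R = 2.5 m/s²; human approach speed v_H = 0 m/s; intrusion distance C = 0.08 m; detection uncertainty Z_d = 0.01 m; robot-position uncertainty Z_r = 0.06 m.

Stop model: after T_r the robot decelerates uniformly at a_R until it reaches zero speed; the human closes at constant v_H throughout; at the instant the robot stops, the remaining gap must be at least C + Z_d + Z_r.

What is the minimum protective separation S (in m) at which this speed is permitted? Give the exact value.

stop time T_s = (9/20)/(5/2) = 0.1800 s
robot in T_r: 0.4500·0.1000 = 0.0450 m
braking distance = 0.4500²/(2·2.5000) = 0.0405 m
human closes 0.0000·0.2800 = 0.0000 m
C+Z_d+Z_r = 0.0800+0.0100+0.0600 = 0.1500 m
S_min ≈ 0.0450+0.0405+0.0000+0.1500  ⇒  S_min = 471/2000 m

S_min = 471/2000 m = 0.2355 m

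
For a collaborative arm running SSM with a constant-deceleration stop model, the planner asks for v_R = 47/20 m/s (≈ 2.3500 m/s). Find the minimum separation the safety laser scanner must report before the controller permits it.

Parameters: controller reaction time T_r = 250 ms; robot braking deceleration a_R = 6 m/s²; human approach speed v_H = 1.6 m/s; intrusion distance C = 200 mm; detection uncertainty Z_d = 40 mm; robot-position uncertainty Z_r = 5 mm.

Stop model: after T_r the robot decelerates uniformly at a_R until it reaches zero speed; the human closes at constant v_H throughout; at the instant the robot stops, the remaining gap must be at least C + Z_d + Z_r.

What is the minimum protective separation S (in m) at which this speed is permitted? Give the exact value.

S_min = 3711/1600 m = 2.3194 m

stop time T_s = (47/20)/6 = 0.3917 s
robot covers v_R·T_r = 2.3500·0.2500 = 0.5875 m before braking
braking distance = 2.3500²/(2·6.0000) = 0.4602 m
person approaches 1.6000·(0.2500+0.3917) = 1.0267 m
C+Z_d+Z_r = 0.2000+0.0400+0.0050 = 0.2450 m
S_min ≈ 0.5875+0.4602+1.0267+0.2450  ⇒  S_min = 3711/1600 m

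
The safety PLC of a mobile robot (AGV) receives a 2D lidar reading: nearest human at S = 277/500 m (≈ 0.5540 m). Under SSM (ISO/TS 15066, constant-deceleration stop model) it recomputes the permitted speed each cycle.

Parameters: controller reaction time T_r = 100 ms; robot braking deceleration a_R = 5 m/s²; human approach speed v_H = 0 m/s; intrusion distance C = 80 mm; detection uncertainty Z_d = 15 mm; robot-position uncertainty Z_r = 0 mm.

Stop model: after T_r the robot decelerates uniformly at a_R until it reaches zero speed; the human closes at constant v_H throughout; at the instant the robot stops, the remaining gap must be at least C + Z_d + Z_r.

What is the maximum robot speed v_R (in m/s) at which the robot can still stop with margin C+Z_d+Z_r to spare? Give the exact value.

at the boundary: (1/10)·v² + (1/10)·v + (-459/1000) = 0
  disc = (1/10)² − 4·(1/10)·(-459/1000) = 121/625 ; √disc = 11/25
  v_R = (−(1/10) + 11/25) / (2·(1/10)) = 17/10 m/s
check:
T_s = v_R/a_R = (17/10)/5 = 0.3400 s
robot covers v_R·T_r = 1.7000·0.1000 = 0.1700 m before braking
braking distance = 1.7000²/(2·5.0000) = 0.2890 m
human closes 0.0000·0.4400 = 0.0000 m
margins: 0.0800+0.0150+0.0000 = 0.0950 m
sum ≈ 0.1700+0.2890+0.0000+0.0950 ≈ 0.5540 m = S ✓

v_R_max = 17/10 m/s = 1.7000 m/s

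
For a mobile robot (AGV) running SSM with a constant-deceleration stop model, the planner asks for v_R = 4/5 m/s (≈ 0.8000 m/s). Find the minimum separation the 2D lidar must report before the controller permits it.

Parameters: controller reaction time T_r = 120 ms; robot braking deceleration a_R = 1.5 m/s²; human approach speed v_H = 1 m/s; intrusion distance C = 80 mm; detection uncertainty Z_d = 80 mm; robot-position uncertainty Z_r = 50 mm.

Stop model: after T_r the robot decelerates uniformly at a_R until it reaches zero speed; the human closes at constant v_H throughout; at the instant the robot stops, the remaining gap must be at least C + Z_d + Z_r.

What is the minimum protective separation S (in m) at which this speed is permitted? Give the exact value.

stop time T_s = (4/5)/(3/2) = 0.5333 s
robot in T_r: 0.8000·0.1200 = 0.0960 m
robot covers 0.8000·0.5333 − ½·1.5000·0.5333² = 0.2133 m while stopping
person approaches 1.0000·(0.1200+0.5333) = 0.6533 m
residual clearance needed = 0.0800+0.0800+0.0500 = 0.2100 m
S_min ≈ 0.0960+0.2133+0.6533+0.2100  ⇒  S_min = 1759/1500 m

S_min = 1759/1500 m = 1.1727 m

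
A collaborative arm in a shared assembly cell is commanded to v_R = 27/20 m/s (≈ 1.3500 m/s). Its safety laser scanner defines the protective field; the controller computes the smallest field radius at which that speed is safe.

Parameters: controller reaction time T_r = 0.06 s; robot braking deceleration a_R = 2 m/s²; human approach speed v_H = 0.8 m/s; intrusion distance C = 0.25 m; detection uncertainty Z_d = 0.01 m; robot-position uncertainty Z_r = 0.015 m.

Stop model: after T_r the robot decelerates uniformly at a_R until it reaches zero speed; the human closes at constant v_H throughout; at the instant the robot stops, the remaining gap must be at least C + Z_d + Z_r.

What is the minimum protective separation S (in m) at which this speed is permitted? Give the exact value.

stop time T_s = (27/20)/2 = 0.6750 s
robot in T_r: 1.3500·0.0600 = 0.0810 m
robot covers 1.3500·0.6750 − ½·2.0000·0.6750² = 0.4556 m while stopping
human closes 0.8000·0.7350 = 0.5880 m
residual clearance needed = 0.2500+0.0100+0.0150 = 0.2750 m
S_min ≈ 0.0810+0.4556+0.5880+0.2750  ⇒  S_min = 11197/8000 m

S_min = 11197/8000 m = 1.3996 m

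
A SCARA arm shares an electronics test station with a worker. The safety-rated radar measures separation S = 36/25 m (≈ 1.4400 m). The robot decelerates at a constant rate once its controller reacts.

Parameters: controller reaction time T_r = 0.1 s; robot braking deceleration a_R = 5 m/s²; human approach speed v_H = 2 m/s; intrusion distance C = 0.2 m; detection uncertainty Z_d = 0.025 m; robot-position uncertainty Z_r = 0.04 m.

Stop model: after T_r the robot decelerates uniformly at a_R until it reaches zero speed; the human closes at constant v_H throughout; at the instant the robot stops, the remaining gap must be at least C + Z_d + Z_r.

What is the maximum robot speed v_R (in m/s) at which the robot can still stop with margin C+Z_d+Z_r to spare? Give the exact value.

v_R_max = 3/2 m/s = 1.5000 m/s

at the boundary: (1/10)·v² + (1/2)·v + (-39/40) = 0
  disc = (1/2)² − 4·(1/10)·(-39/40) = 16/25 ; √disc = 4/5
  v_R = (−(1/2) + 4/5) / (2·(1/10)) = 3/2 m/s
check:
T_s = v_R/a_R = (3/2)/5 = 0.3000 s
reaction-phase robot travel = 1.5000·0.1000 = 0.1500 m
robot covers 1.5000·0.3000 − ½·5.0000·0.3000² = 0.2250 m while stopping
person approaches 2.0000·(0.1000+0.3000) = 0.8000 m
C+Z_d+Z_r = 0.2000+0.0250+0.0400 = 0.2650 m
sum ≈ 0.1500+0.2250+0.8000+0.2650 ≈ 1.4400 m = S ✓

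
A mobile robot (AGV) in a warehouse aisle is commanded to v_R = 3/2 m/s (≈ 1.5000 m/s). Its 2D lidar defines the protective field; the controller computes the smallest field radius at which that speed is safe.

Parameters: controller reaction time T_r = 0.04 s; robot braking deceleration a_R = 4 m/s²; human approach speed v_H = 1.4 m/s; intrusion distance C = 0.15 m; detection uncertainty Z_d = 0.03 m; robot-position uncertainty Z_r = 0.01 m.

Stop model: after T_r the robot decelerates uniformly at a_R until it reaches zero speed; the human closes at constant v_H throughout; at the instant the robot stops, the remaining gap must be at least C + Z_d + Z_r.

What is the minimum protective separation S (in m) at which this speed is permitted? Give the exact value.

S_min = 4449/4000 m = 1.1122 m

T_s = v_R/a_R = (3/2)/4 = 0.3750 s
robot covers v_R·T_r = 1.5000·0.0400 = 0.0600 m before braking
braking distance = 1.5000²/(2·4.0000) = 0.2812 m
person approaches 1.4000·(0.0400+0.3750) = 0.5810 m
margins: 0.1500+0.0300+0.0100 = 0.1900 m
S_min ≈ 0.0600+0.2812+0.5810+0.1900  ⇒  S_min = 4449/4000 m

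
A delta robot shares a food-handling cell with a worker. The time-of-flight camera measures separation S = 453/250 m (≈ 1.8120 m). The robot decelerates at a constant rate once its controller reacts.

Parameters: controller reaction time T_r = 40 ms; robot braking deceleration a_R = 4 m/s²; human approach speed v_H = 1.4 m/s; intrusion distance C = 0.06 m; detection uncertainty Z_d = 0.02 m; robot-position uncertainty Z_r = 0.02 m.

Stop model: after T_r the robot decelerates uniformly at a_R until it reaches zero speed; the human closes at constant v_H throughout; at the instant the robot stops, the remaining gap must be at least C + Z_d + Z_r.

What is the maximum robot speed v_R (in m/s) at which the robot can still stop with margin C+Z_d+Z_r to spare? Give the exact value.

collect terms ⇒ (1/8)·v_R² + (39/100)·v_R + (-207/125) = 0
  disc = (39/100)² − 4·(1/8)·(-207/125) = 9801/10000 ; √disc = 99/100
  v_R = (−(39/100) + 99/100) / (2·(1/8)) = 12/5 m/s
check:
stop time T_s = (12/5)/4 = 0.6000 s
reaction-phase robot travel = 2.4000·0.0400 = 0.0960 m
braking distance = 2.4000²/(2·4.0000) = 0.7200 m
person approaches 1.4000·(0.0400+0.6000) = 0.8960 m
margins: 0.0600+0.0200+0.0200 = 0.1000 m
sum ≈ 0.0960+0.7200+0.8960+0.1000 ≈ 1.8120 m = S ✓

v_R_max = 12/5 m/s = 2.4000 m/s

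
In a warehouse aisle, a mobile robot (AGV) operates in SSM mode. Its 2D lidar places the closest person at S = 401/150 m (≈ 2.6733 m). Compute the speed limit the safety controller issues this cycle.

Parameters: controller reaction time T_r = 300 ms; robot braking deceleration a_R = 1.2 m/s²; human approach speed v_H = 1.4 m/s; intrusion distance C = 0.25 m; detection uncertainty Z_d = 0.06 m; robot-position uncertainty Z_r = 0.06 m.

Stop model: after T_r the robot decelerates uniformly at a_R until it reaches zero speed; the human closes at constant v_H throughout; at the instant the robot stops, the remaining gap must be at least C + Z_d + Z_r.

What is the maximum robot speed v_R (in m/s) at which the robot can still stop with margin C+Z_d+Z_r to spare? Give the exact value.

v_R_max = 1 m/s = 1.0000 m/s

at the boundary: (5/12)·v² + (22/15)·v + (-113/60) = 0
  disc = (22/15)² − 4·(5/12)·(-113/60) = 529/100 ; √disc = 23/10
  v_R = (−(22/15) + 23/10) / (2·(5/12)) = 1 m/s
check:
stop time T_s = 1/(6/5) = 0.8333 s
robot in T_r: 1.0000·0.3000 = 0.3000 m
robot under decel: 1.0000²/(2·1.2000) = 0.4167 m
person approaches 1.4000·(0.3000+0.8333) = 1.5867 m
margins: 0.2500+0.0600+0.0600 = 0.3700 m
sum ≈ 0.3000+0.4167+1.5867+0.3700 ≈ 2.6733 m = S ✓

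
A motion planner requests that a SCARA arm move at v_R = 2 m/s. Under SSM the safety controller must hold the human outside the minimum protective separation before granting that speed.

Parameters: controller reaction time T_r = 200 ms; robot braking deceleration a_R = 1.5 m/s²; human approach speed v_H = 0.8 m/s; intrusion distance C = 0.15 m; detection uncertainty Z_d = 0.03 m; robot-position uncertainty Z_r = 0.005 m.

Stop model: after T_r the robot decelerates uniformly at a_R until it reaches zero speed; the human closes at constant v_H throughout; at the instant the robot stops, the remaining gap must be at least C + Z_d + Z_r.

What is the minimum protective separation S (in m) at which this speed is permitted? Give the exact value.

stop time T_s = 2/(3/2) = 1.3333 s
robot covers v_R·T_r = 2.0000·0.2000 = 0.4000 m before braking
robot covers 2.0000·1.3333 − ½·1.5000·1.3333² = 1.3333 m while stopping
human closes 0.8000·1.5333 = 1.2267 m
C+Z_d+Z_r = 0.1500+0.0300+0.0050 = 0.1850 m
S_min ≈ 0.4000+1.3333+1.2267+0.1850  ⇒  S_min = 629/200 m

S_min = 629/200 m = 3.1450 m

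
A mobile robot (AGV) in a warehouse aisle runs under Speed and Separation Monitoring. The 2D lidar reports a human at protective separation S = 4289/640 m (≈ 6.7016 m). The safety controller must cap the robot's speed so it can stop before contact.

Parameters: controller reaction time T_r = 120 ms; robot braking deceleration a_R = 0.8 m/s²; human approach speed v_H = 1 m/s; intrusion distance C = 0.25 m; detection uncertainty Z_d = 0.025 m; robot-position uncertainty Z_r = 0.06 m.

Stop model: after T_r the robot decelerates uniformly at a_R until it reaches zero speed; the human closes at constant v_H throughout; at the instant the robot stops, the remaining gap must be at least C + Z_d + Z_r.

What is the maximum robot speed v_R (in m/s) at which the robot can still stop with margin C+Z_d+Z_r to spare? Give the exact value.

v_R_max = 9/4 m/s = 2.2500 m/s

quadratic (5/8)·v² + (137/100)·v + (-19989/3200) = 0
  disc = (137/100)² − 4·(5/8)·(-19989/3200) = 2798929/160000 ; √disc = 1673/400
  v_R = (−(137/100) + 1673/400) / (2·(5/8)) = 9/4 m/s
check:
T_s = v_R/a_R = (9/4)/(4/5) = 2.8125 s
robot in T_r: 2.2500·0.1200 = 0.2700 m
robot under decel: 2.2500²/(2·0.8000) = 3.1641 m
human closes 1.0000·2.9325 = 2.9325 m
C+Z_d+Z_r = 0.2500+0.0250+0.0600 = 0.3350 m
sum ≈ 0.2700+3.1641+2.9325+0.3350 ≈ 6.7016 m = S ✓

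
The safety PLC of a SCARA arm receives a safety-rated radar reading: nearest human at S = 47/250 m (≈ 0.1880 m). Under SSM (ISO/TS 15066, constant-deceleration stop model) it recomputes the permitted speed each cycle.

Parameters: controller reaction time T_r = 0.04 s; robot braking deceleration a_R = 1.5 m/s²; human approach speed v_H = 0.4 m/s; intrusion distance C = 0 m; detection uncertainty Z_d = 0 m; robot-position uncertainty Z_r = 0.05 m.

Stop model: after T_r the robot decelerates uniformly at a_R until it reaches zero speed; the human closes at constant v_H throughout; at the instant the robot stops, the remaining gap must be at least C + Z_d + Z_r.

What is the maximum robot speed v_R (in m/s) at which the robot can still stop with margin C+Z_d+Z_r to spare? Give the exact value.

v_R_max = 3/10 m/s = 0.3000 m/s

quadratic (1/3)·v² + (23/75)·v + (-61/500) = 0
  disc = (23/75)² − 4·(1/3)·(-61/500) = 1444/5625 ; √disc = 38/75
  v_R = (−(23/75) + 38/75) / (2·(1/3)) = 3/10 m/s
check:
T_s = v_R/a_R = (3/10)/(3/2) = 0.2000 s
robot in T_r: 0.3000·0.0400 = 0.0120 m
braking distance = 0.3000²/(2·1.5000) = 0.0300 m
human over T_r+T_s: 0.4000·(0.0400+0.2000) = 0.0960 m
margins: 0.0000+0.0000+0.0500 = 0.0500 m
sum ≈ 0.0120+0.0300+0.0960+0.0500 ≈ 0.1880 m = S ✓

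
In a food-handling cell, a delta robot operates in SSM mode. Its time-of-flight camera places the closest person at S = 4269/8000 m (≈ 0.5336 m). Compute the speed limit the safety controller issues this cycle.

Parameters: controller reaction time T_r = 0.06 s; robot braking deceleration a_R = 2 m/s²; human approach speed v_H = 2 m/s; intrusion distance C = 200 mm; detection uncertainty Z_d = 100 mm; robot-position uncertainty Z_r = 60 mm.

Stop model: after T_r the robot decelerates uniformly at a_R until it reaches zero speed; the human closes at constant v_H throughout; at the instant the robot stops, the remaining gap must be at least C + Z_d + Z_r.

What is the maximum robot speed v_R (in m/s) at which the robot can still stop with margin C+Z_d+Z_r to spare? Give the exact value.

quadratic (1/4)·v² + (53/50)·v + (-429/8000) = 0
  disc = (53/50)² − 4·(1/4)·(-429/8000) = 47089/40000 ; √disc = 217/200
  v_R = (−(53/50) + 217/200) / (2·(1/4)) = 1/20 m/s
check:
stop time T_s = (1/20)/2 = 0.0250 s
robot in T_r: 0.0500·0.0600 = 0.0030 m
robot covers 0.0500·0.0250 − ½·2.0000·0.0250² = 0.0006 m while stopping
person approaches 2.0000·(0.0600+0.0250) = 0.1700 m
residual clearance needed = 0.2000+0.1000+0.0600 = 0.3600 m
sum ≈ 0.0030+0.0006+0.1700+0.3600 ≈ 0.5336 m = S ✓

v_R_max = 1/20 m/s = 0.0500 m/s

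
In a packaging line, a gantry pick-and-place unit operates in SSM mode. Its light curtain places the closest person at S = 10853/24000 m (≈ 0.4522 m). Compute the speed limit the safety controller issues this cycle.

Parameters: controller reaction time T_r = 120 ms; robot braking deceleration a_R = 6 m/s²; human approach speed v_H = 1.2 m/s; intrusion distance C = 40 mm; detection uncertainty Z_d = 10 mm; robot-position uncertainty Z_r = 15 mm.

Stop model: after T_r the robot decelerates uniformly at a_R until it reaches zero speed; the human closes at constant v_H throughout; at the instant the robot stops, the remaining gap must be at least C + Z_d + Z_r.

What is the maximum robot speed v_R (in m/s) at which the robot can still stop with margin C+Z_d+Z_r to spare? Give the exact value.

v_R_max = 13/20 m/s = 0.6500 m/s

collect terms ⇒ (1/12)·v_R² + (8/25)·v_R + (-5837/24000) = 0
  disc = (8/25)² − 4·(1/12)·(-5837/24000) = 66049/360000 ; √disc = 257/600
  v_R = (−(8/25) + 257/600) / (2·(1/12)) = 13/20 m/s
check:
T_s = v_R/a_R = (13/20)/6 = 0.1083 s
robot covers v_R·T_r = 0.6500·0.1200 = 0.0780 m before braking
robot under decel: 0.6500²/(2·6.0000) = 0.0352 m
human closes 1.2000·0.2283 = 0.2740 m
residual clearance needed = 0.0400+0.0100+0.0150 = 0.0650 m
sum ≈ 0.0780+0.0352+0.2740+0.0650 ≈ 0.4522 m = S ✓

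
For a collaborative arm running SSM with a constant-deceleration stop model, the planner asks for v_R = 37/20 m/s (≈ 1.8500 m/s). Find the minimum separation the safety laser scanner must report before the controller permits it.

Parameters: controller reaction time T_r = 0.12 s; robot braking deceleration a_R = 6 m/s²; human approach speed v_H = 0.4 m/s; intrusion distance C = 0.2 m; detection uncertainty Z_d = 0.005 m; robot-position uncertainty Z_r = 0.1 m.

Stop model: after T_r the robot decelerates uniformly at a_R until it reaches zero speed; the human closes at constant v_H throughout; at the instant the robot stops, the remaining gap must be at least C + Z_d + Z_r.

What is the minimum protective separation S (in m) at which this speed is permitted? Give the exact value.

S_min = 4721/4800 m = 0.9835 m

T_s = v_R/a_R = (37/20)/6 = 0.3083 s
reaction-phase robot travel = 1.8500·0.1200 = 0.2220 m
braking distance = 1.8500²/(2·6.0000) = 0.2852 m
person approaches 0.4000·(0.1200+0.3083) = 0.1713 m
margins: 0.2000+0.0050+0.1000 = 0.3050 m
S_min ≈ 0.2220+0.2852+0.1713+0.3050  ⇒  S_min = 4721/4800 m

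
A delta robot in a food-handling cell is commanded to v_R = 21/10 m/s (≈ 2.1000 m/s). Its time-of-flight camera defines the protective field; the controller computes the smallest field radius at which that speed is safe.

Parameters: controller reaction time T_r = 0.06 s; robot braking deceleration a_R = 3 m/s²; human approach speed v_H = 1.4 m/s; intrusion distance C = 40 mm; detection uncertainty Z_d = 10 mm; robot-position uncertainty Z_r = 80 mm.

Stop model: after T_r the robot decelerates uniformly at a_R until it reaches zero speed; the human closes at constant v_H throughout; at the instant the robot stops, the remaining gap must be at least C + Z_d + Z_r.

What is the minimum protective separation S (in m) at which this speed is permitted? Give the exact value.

S_min = 411/200 m = 2.0550 m

stop time T_s = (21/10)/3 = 0.7000 s
robot in T_r: 2.1000·0.0600 = 0.1260 m
robot covers 2.1000·0.7000 − ½·3.0000·0.7000² = 0.7350 m while stopping
human closes 1.4000·0.7600 = 1.0640 m
residual clearance needed = 0.0400+0.0100+0.0800 = 0.1300 m
S_min ≈ 0.1260+0.7350+1.0640+0.1300  ⇒  S_min = 411/200 m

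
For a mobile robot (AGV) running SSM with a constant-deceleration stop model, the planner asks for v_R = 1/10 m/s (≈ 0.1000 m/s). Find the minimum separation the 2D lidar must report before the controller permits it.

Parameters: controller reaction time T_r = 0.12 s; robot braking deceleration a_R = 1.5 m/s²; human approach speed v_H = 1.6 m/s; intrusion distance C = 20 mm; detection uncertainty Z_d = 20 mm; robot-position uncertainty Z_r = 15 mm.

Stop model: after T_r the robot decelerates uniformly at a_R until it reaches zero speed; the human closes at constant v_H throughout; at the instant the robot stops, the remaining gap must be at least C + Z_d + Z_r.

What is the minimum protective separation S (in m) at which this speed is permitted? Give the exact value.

S_min = 369/1000 m = 0.3690 m

T_s = v_R/a_R = (1/10)/(3/2) = 0.0667 s
robot covers v_R·T_r = 0.1000·0.1200 = 0.0120 m before braking
robot under decel: 0.1000²/(2·1.5000) = 0.0033 m
human closes 1.6000·0.1867 = 0.2987 m
margins: 0.0200+0.0200+0.0150 = 0.0550 m
S_min ≈ 0.0120+0.0033+0.2987+0.0550  ⇒  S_min = 369/1000 m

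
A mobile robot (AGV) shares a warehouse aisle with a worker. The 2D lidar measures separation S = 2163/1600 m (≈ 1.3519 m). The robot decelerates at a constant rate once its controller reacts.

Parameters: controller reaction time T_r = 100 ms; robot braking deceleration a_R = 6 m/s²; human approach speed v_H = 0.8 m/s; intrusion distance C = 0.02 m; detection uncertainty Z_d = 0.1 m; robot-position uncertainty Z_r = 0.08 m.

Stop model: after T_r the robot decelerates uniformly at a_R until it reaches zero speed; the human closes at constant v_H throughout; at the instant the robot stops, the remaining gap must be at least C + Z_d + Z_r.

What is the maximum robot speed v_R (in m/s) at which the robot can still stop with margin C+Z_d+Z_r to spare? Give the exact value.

v_R_max = 49/20 m/s = 2.4500 m/s

collect terms ⇒ (1/12)·v_R² + (7/30)·v_R + (-343/320) = 0
  disc = (7/30)² − 4·(1/12)·(-343/320) = 5929/14400 ; √disc = 77/120
  v_R = (−(7/30) + 77/120) / (2·(1/12)) = 49/20 m/s
check:
T_s = v_R/a_R = (49/20)/6 = 0.4083 s
robot in T_r: 2.4500·0.1000 = 0.2450 m
braking distance = 2.4500²/(2·6.0000) = 0.5002 m
human over T_r+T_s: 0.8000·(0.1000+0.4083) = 0.4067 m
margins: 0.0200+0.1000+0.0800 = 0.2000 m
sum ≈ 0.2450+0.5002+0.4067+0.2000 ≈ 1.3519 m = S ✓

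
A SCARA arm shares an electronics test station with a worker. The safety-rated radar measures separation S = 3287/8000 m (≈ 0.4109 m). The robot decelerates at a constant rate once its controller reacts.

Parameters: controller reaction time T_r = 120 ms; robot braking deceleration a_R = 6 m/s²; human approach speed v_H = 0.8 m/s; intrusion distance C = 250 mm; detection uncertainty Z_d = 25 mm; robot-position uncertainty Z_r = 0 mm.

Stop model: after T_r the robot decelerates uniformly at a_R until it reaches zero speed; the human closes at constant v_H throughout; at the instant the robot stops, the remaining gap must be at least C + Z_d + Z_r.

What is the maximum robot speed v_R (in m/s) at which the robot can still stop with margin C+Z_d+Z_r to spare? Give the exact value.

v_R_max = 3/20 m/s = 0.1500 m/s

quadratic (1/12)·v² + (19/75)·v + (-319/8000) = 0
  disc = (19/75)² − 4·(1/12)·(-319/8000) = 27889/360000 ; √disc = 167/600
  v_R = (−(19/75) + 167/600) / (2·(1/12)) = 3/20 m/s
check:
T_s = v_R/a_R = (3/20)/6 = 0.0250 s
robot covers v_R·T_r = 0.1500·0.1200 = 0.0180 m before braking
robot under decel: 0.1500²/(2·6.0000) = 0.0019 m
person approaches 0.8000·(0.1200+0.0250) = 0.1160 m
margins: 0.2500+0.0250+0.0000 = 0.2750 m
sum ≈ 0.0180+0.0019+0.1160+0.2750 ≈ 0.4109 m = S ✓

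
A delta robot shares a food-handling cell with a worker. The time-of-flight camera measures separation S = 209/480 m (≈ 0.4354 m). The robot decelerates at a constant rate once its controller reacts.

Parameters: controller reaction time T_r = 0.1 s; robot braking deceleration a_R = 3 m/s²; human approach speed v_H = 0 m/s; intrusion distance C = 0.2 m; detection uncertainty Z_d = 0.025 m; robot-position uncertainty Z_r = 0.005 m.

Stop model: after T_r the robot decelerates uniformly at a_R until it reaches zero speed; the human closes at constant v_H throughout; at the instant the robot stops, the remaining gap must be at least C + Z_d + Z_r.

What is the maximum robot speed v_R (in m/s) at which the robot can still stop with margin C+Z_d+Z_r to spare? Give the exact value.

collect terms ⇒ (1/6)·v_R² + (1/10)·v_R + (-493/2400) = 0
  disc = (1/10)² − 4·(1/6)·(-493/2400) = 529/3600 ; √disc = 23/60
  v_R = (−(1/10) + 23/60) / (2·(1/6)) = 17/20 m/s
check:
T_s = v_R/a_R = (17/20)/3 = 0.2833 s
robot covers v_R·T_r = 0.8500·0.1000 = 0.0850 m before braking
robot under decel: 0.8500²/(2·3.0000) = 0.1204 m
human over T_r+T_s: 0.0000·(0.1000+0.2833) = 0.0000 m
C+Z_d+Z_r = 0.2000+0.0250+0.0050 = 0.2300 m
sum ≈ 0.0850+0.1204+0.0000+0.2300 ≈ 0.4354 m = S ✓

v_R_max = 17/20 m/s = 0.8500 m/s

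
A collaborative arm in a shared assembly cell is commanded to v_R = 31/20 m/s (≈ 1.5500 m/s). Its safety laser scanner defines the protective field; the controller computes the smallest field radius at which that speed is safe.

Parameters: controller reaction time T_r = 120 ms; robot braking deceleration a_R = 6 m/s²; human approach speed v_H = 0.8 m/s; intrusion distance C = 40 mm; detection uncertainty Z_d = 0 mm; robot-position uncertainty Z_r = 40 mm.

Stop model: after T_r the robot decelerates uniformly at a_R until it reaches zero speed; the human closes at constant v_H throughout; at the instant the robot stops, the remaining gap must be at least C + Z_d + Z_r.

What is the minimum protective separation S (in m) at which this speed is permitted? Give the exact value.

T_s = v_R/a_R = (31/20)/6 = 0.2583 s
reaction-phase robot travel = 1.5500·0.1200 = 0.1860 m
robot under decel: 1.5500²/(2·6.0000) = 0.2002 m
human over T_r+T_s: 0.8000·(0.1200+0.2583) = 0.3027 m
C+Z_d+Z_r = 0.0400+0.0000+0.0400 = 0.0800 m
S_min ≈ 0.1860+0.2002+0.3027+0.0800  ⇒  S_min = 6151/8000 m

S_min = 6151/8000 m = 0.7689 m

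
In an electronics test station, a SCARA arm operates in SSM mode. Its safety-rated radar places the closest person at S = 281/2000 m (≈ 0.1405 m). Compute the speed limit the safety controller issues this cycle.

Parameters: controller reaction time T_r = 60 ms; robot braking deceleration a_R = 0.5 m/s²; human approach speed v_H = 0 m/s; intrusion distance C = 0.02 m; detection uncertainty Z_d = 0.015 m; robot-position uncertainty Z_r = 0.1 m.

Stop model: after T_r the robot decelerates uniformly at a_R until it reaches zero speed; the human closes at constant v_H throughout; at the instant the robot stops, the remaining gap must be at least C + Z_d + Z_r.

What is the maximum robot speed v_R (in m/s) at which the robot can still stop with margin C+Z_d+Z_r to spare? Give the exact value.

v_R_max = 1/20 m/s = 0.0500 m/s

at the boundary: (1)·v² + (3/50)·v + (-11/2000) = 0
  disc = (3/50)² − 4·(1)·(-11/2000) = 16/625 ; √disc = 4/25
  v_R = (−(3/50) + 4/25) / (2·(1)) = 1/20 m/s
check:
stop time T_s = (1/20)/(1/2) = 0.1000 s
robot in T_r: 0.0500·0.0600 = 0.0030 m
robot under decel: 0.0500²/(2·0.5000) = 0.0025 m
human closes 0.0000·0.1600 = 0.0000 m
margins: 0.0200+0.0150+0.1000 = 0.1350 m
sum ≈ 0.0030+0.0025+0.0000+0.1350 ≈ 0.1405 m = S ✓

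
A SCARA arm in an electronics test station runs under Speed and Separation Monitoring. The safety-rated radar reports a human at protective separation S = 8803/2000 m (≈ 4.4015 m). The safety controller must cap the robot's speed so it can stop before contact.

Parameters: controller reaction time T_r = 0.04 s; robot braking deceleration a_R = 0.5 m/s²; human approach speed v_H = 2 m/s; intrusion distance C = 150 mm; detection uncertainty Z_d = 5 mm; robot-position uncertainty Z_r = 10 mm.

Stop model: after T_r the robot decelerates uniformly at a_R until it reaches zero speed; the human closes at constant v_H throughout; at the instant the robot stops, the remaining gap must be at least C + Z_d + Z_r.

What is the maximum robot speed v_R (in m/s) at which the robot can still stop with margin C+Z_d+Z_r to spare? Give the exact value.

v_R_max = 17/20 m/s = 0.8500 m/s

quadratic (1)·v² + (101/25)·v + (-8313/2000) = 0
  disc = (101/25)² − 4·(1)·(-8313/2000) = 82369/2500 ; √disc = 287/50
  v_R = (−(101/25) + 287/50) / (2·(1)) = 17/20 m/s
check:
stop time T_s = (17/20)/(1/2) = 1.7000 s
reaction-phase robot travel = 0.8500·0.0400 = 0.0340 m
robot covers 0.8500·1.7000 − ½·0.5000·1.7000² = 0.7225 m while stopping
person approaches 2.0000·(0.0400+1.7000) = 3.4800 m
margins: 0.1500+0.0050+0.0100 = 0.1650 m
sum ≈ 0.0340+0.7225+3.4800+0.1650 ≈ 4.4015 m = S ✓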